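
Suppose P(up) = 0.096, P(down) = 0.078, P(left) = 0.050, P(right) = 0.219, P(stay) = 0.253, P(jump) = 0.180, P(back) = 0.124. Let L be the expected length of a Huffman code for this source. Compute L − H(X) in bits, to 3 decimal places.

0.028 bits

Entropy H = −Σ p log₂ p ≈ 2.6279 bits.
Huffman merges: 1/20+39/500→16/125; 12/125+31/250→11/50; 16/125+9/50→77/250; 219/1000+11/50→439/1000; 253/1000+77/250→561/1000; 439/1000+561/1000→1. L = 332/125 ≈ 2.6560.
L − H = 2.6560 − 2.6279 = 0.028 bits.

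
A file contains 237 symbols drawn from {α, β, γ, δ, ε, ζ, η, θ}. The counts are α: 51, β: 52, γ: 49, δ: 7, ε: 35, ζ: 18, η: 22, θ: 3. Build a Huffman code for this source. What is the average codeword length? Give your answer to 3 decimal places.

2.726 bits/symbol

Probabilities are the counts divided by 237.
Repeatedly combine the two least-probable nodes; the expected code length is the sum of the merged weights.
merge 1/79 + 7/237 → 10/237
merge 10/237 + 6/79 → 28/237
merge 22/237 + 28/237 → 50/237
merge 35/237 + 49/237 → 28/79
merge 50/237 + 17/79 → 101/237
merge 52/237 + 28/79 → 136/237
merge 101/237 + 136/237 → 1
L = 10/237 + 28/237 + 50/237 + 28/79 + 101/237 + 136/237 + 1 = 646/237 ≈ 2.726 bits/symbol.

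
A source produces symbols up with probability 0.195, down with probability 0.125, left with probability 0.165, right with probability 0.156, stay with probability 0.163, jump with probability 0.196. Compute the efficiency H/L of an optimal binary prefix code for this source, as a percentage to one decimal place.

Entropy H = −Σ p log₂ p ≈ 2.5693 bits.
Huffman merges: 1/8+39/250→281/1000; 163/1000+33/200→41/125; 39/200+49/250→391/1000; 281/1000+41/125→609/1000; 391/1000+609/1000→1. L = 2609/1000 ≈ 2.6090.
Efficiency = H/L = 2.5693/2.6090 = 98.5%.

98.5%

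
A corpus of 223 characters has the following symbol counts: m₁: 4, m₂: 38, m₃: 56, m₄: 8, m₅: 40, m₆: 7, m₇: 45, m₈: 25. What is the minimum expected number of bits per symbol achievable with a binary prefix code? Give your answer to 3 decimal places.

Probabilities are the counts divided by 223.
Repeatedly combine the two least-probable nodes; the expected code length is the sum of the merged weights.
merge 4/223 + 7/223 → 11/223
merge 8/223 + 11/223 → 19/223
merge 19/223 + 25/223 → 44/223
merge 38/223 + 40/223 → 78/223
merge 44/223 + 45/223 → 89/223
merge 56/223 + 78/223 → 134/223
merge 89/223 + 134/223 → 1
L = 11/223 + 19/223 + 44/223 + 78/223 + 89/223 + 134/223 + 1 = 598/223 ≈ 2.682 bits/symbol.

2.682 bits/symbol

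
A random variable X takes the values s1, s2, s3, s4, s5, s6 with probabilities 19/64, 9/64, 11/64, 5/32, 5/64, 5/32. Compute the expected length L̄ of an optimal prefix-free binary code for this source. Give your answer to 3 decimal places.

2.531 bits/symbol

Repeatedly combine the two least-probable nodes; the expected code length is the sum of the merged weights.
merge 5/64 + 9/64 → 7/32
merge 5/32 + 5/32 → 5/16
merge 11/64 + 7/32 → 25/64
merge 19/64 + 5/16 → 39/64
merge 25/64 + 39/64 → 1
L = 7/32 + 5/16 + 25/64 + 39/64 + 1 = 81/32 ≈ 2.531 bits/symbol.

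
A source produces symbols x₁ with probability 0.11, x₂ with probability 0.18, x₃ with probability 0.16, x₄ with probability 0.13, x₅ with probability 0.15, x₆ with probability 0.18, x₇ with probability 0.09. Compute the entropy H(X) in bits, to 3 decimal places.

H = −Σ pᵢ log₂ pᵢ.
−0.11·log₂(0.11) = 0.3503
−0.18·log₂(0.18) = 0.4453
−0.16·log₂(0.16) = 0.4230
−0.13·log₂(0.13) = 0.3826
−0.15·log₂(0.15) = 0.4105
−0.18·log₂(0.18) = 0.4453
−0.09·log₂(0.09) = 0.3127
Sum ≈ 2.7698 → 2.770 bits.

2.770 bits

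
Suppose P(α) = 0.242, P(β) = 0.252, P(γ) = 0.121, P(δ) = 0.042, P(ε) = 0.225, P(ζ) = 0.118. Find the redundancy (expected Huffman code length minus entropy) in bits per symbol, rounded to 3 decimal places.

0.036 bits

Entropy H = −Σ p log₂ p ≈ 2.4052 bits.
Huffman merges: 21/500+59/500→4/25; 121/1000+4/25→281/1000; 9/40+121/500→467/1000; 63/250+281/1000→533/1000; 467/1000+533/1000→1. L = 2441/1000 ≈ 2.4410.
L − H = 2.4410 − 2.4052 = 0.036 bits.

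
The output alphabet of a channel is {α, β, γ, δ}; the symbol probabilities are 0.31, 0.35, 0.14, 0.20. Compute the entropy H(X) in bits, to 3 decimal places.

1.915 bits

H = −Σ pᵢ log₂ pᵢ.
−0.31·log₂(0.31) = 0.5238
−0.35·log₂(0.35) = 0.5301
−0.14·log₂(0.14) = 0.3971
−0.20·log₂(0.20) = 0.4644
Sum ≈ 1.9154 → 1.915 bits.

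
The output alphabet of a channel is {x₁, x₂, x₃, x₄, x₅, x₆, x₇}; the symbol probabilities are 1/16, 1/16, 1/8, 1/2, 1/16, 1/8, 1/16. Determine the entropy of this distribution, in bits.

2.25 bits

Each probability is a power of 1/2, so log₂(1/p) is an integer.
H = Σ p·log₂(1/p) = 1/16·4 + 1/16·4 + 1/8·3 + 1/2·1 + 1/16·4 + 1/8·3 + 1/16·4 = 2.25 bits.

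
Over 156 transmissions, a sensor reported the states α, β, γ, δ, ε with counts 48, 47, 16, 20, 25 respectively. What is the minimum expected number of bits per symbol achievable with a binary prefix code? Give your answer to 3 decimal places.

2.231 bits/symbol

Probabilities are the counts divided by 156.
Repeatedly combine the two least-probable nodes; the expected code length is the sum of the merged weights.
merge 4/39 + 5/39 → 3/13
merge 25/156 + 3/13 → 61/156
merge 47/156 + 4/13 → 95/156
merge 61/156 + 95/156 → 1
L = 3/13 + 61/156 + 95/156 + 1 = 29/13 ≈ 2.231 bits/symbol.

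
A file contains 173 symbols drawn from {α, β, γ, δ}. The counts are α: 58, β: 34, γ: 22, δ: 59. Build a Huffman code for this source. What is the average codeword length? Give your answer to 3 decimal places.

Probabilities are the counts divided by 173.
Repeatedly combine the two least-probable nodes; the expected code length is the sum of the merged weights.
merge 22/173 + 34/173 → 56/173
merge 56/173 + 58/173 → 114/173
merge 59/173 + 114/173 → 1
L = 56/173 + 114/173 + 1 = 343/173 ≈ 1.983 bits/symbol.

1.983 bits/symbol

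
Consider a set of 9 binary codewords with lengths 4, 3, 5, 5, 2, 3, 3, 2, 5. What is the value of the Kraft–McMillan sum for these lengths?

With common denominator 2^5 = 32: Σ 2^(−ℓᵢ) = 2/32 + 4/32 + 1/32 + 1/32 + 8/32 + 4/32 + 4/32 + 8/32 + 1/32 = 33/32 = 1.03125.

1.03125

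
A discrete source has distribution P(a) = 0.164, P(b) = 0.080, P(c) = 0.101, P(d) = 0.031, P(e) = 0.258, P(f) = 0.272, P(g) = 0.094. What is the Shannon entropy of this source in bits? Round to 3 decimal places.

2.545 bits

H = −Σ pᵢ log₂ pᵢ.
−0.164·log₂(0.164) = 0.4278
−0.080·log₂(0.080) = 0.2915
−0.101·log₂(0.101) = 0.3341
−0.031·log₂(0.031) = 0.1554
−0.258·log₂(0.258) = 0.5043
−0.272·log₂(0.272) = 0.5109
−0.094·log₂(0.094) = 0.3207
Sum ≈ 2.5445 → 2.545 bits.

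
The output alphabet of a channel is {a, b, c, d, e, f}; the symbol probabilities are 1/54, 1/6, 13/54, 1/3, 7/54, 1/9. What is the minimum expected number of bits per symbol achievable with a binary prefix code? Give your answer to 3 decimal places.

Repeatedly combine the two least-probable nodes; the expected code length is the sum of the merged weights.
merge 1/54 + 1/9 → 7/54
merge 7/54 + 7/54 → 7/27
merge 1/6 + 13/54 → 11/27
merge 7/27 + 1/3 → 16/27
merge 11/27 + 16/27 → 1
L = 7/54 + 7/27 + 11/27 + 16/27 + 1 = 43/18 ≈ 2.389 bits/symbol.

2.389 bits/symbol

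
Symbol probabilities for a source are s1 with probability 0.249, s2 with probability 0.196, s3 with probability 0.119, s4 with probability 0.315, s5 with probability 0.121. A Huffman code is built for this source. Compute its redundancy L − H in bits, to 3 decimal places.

Entropy H = −Σ p log₂ p ≈ 2.2193 bits.
Huffman merges: 119/1000+121/1000→6/25; 49/250+6/25→109/250; 249/1000+63/200→141/250; 109/250+141/250→1. L = 56/25 ≈ 2.2400.
L − H = 2.2400 − 2.2193 = 0.021 bits.

0.021 bits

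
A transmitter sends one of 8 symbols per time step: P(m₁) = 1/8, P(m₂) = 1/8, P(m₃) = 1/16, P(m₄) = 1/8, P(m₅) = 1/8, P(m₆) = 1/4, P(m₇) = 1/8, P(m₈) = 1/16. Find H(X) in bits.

2.875 bits

Each probability is a power of 1/2, so log₂(1/p) is an integer.
H = Σ p·log₂(1/p) = 1/8·3 + 1/8·3 + 1/16·4 + 1/8·3 + 1/8·3 + 1/4·2 + 1/8·3 + 1/16·4 = 2.875 bits.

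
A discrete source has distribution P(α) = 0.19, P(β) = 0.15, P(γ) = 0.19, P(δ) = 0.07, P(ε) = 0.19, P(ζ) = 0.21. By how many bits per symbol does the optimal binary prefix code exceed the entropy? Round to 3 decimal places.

Entropy H = −Σ p log₂ p ≈ 2.5176 bits.
Huffman merges: 7/100+3/20→11/50; 19/100+19/100→19/50; 19/100+21/100→2/5; 11/50+19/50→3/5; 2/5+3/5→1. L = 13/5 ≈ 2.6000.
L − H = 2.6000 − 2.5176 = 0.082 bits.

0.082 bits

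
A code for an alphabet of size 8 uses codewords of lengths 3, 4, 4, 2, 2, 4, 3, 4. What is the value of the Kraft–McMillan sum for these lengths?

1

With common denominator 2^4 = 16: Σ 2^(−ℓᵢ) = 2/16 + 1/16 + 1/16 + 4/16 + 4/16 + 1/16 + 2/16 + 1/16 = 16/16 = 1.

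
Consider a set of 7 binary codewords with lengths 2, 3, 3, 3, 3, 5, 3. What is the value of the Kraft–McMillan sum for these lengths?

0.90625

With common denominator 2^5 = 32: Σ 2^(−ℓᵢ) = 8/32 + 4/32 + 4/32 + 4/32 + 4/32 + 1/32 + 4/32 = 29/32 = 0.90625.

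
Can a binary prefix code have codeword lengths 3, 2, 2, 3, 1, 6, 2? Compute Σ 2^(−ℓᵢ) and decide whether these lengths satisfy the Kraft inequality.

1.515625; no

With common denominator 2^6 = 64: Σ 2^(−ℓᵢ) = 8/64 + 16/64 + 16/64 + 8/64 + 32/64 + 1/64 + 16/64 = 97/64 = 1.515625.
Kraft's inequality requires Σ ≤ 1; here Σ = 1.515625 > 1, so no such prefix code exists.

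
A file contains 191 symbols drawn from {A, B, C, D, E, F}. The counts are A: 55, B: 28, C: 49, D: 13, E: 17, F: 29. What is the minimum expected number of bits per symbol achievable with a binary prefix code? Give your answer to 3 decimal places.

2.455 bits/symbol

Probabilities are the counts divided by 191.
Repeatedly combine the two least-probable nodes; the expected code length is the sum of the merged weights.
merge 13/191 + 17/191 → 30/191
merge 28/191 + 29/191 → 57/191
merge 30/191 + 49/191 → 79/191
merge 55/191 + 57/191 → 112/191
merge 79/191 + 112/191 → 1
L = 30/191 + 57/191 + 79/191 + 112/191 + 1 = 469/191 ≈ 2.455 bits/symbol.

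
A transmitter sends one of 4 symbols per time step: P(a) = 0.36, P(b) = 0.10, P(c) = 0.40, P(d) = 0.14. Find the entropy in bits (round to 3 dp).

H = −Σ pᵢ log₂ pᵢ.
−0.36·log₂(0.36) = 0.5306
−0.10·log₂(0.10) = 0.3322
−0.40·log₂(0.40) = 0.5288
−0.14·log₂(0.14) = 0.3971
Sum ≈ 1.7887 → 1.789 bits.

1.789 bits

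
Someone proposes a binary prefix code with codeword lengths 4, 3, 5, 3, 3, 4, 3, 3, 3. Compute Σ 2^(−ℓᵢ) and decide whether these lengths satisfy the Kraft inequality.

0.90625; yes

With common denominator 2^5 = 32: Σ 2^(−ℓᵢ) = 2/32 + 4/32 + 1/32 + 4/32 + 4/32 + 2/32 + 4/32 + 4/32 + 4/32 = 29/32 = 0.90625.
Kraft's inequality requires Σ ≤ 1; here Σ = 0.90625 ≤ 1, so such a prefix code exists.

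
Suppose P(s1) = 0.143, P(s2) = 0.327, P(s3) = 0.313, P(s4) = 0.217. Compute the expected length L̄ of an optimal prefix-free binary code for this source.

Repeatedly combine the two least-probable nodes; the expected code length is the sum of the merged weights.
merge 143/1000 + 217/1000 → 9/25
merge 313/1000 + 327/1000 → 16/25
merge 9/25 + 16/25 → 1
L = 9/25 + 16/25 + 1 = 2 bits/symbol.

2 bits/symbol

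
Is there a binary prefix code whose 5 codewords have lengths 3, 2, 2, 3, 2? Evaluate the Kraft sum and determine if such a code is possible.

With common denominator 2^3 = 8: Σ 2^(−ℓᵢ) = 1/8 + 2/8 + 2/8 + 1/8 + 2/8 = 8/8 = 1.
Kraft's inequality requires Σ ≤ 1; here Σ = 1 ≤ 1, so such a prefix code exists.

1; yes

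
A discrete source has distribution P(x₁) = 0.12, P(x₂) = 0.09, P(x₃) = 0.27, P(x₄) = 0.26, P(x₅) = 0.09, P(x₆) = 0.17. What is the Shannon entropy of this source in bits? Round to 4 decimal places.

2.4423 bits

H = −Σ pᵢ log₂ pᵢ.
−0.12·log₂(0.12) = 0.3671
−0.09·log₂(0.09) = 0.3127
−0.27·log₂(0.27) = 0.5100
−0.26·log₂(0.26) = 0.5053
−0.09·log₂(0.09) = 0.3127
−0.17·log₂(0.17) = 0.4346
Sum ≈ 2.4423 → 2.4423 bits.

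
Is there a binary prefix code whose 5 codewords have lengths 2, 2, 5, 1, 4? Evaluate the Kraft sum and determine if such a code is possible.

1.09375; no

With common denominator 2^5 = 32: Σ 2^(−ℓᵢ) = 8/32 + 8/32 + 1/32 + 16/32 + 2/32 = 35/32 = 1.09375.
Kraft's inequality requires Σ ≤ 1; here Σ = 1.09375 > 1, so no such prefix code exists.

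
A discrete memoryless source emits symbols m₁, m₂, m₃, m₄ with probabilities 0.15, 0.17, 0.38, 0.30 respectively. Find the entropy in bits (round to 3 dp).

1.897 bits

H = −Σ pᵢ log₂ pᵢ.
−0.15·log₂(0.15) = 0.4105
−0.17·log₂(0.17) = 0.4346
−0.38·log₂(0.38) = 0.5305
−0.30·log₂(0.30) = 0.5211
Sum ≈ 1.8967 → 1.897 bits.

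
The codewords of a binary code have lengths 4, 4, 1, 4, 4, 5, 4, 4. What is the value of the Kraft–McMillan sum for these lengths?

With common denominator 2^5 = 32: Σ 2^(−ℓᵢ) = 2/32 + 2/32 + 16/32 + 2/32 + 2/32 + 1/32 + 2/32 + 2/32 = 29/32 = 0.90625.

0.90625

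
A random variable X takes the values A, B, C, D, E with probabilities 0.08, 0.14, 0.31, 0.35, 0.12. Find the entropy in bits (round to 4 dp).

H = −Σ pᵢ log₂ pᵢ.
−0.08·log₂(0.08) = 0.2915
−0.14·log₂(0.14) = 0.3971
−0.31·log₂(0.31) = 0.5238
−0.35·log₂(0.35) = 0.5301
−0.12·log₂(0.12) = 0.3671
Sum ≈ 2.1096 → 2.1096 bits.

2.1096 bits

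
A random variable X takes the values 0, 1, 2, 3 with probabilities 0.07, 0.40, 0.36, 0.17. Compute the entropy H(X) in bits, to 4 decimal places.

1.7625 bits

H = −Σ pᵢ log₂ pᵢ.
−0.07·log₂(0.07) = 0.2686
−0.40·log₂(0.40) = 0.5288
−0.36·log₂(0.36) = 0.5306
−0.17·log₂(0.17) = 0.4346
Sum ≈ 1.7625 → 1.7625 bits.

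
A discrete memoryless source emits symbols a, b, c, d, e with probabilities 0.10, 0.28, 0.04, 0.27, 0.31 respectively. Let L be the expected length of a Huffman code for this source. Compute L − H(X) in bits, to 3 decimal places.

0.074 bits

Entropy H = −Σ p log₂ p ≈ 2.0660 bits.
Huffman merges: 1/25+1/10→7/50; 7/50+27/100→41/100; 7/25+31/100→59/100; 41/100+59/100→1. L = 107/50 ≈ 2.1400.
L − H = 2.1400 − 2.0660 = 0.074 bits.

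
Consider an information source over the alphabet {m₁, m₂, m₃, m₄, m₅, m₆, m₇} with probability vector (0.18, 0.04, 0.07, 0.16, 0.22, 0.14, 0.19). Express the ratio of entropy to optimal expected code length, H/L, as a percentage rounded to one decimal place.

Entropy H = −Σ p log₂ p ≈ 2.6555 bits.
Huffman merges: 1/25+7/100→11/100; 11/100+7/50→1/4; 4/25+9/50→17/50; 19/100+11/50→41/100; 1/4+17/50→59/100; 41/100+59/100→1. L = 27/10 ≈ 2.7000.
Efficiency = H/L = 2.6555/2.7000 = 98.4%.

98.4%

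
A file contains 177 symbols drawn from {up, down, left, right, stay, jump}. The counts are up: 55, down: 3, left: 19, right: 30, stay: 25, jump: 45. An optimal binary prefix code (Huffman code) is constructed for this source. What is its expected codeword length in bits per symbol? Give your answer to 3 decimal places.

Probabilities are the counts divided by 177.
Repeatedly combine the two least-probable nodes; the expected code length is the sum of the merged weights.
merge 1/59 + 19/177 → 22/177
merge 22/177 + 25/177 → 47/177
merge 10/59 + 15/59 → 25/59
merge 47/177 + 55/177 → 34/59
merge 25/59 + 34/59 → 1
L = 22/177 + 47/177 + 25/59 + 34/59 + 1 = 141/59 ≈ 2.390 bits/symbol.

2.390 bits/symbol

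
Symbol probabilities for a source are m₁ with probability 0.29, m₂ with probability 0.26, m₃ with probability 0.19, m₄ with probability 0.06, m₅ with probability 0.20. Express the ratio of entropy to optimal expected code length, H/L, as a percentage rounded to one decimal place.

Entropy H = −Σ p log₂ p ≈ 2.1863 bits.
Huffman merges: 3/50+19/100→1/4; 1/5+1/4→9/20; 13/50+29/100→11/20; 9/20+11/20→1. L = 9/4 ≈ 2.2500.
Efficiency = H/L = 2.1863/2.2500 = 97.2%.

97.2%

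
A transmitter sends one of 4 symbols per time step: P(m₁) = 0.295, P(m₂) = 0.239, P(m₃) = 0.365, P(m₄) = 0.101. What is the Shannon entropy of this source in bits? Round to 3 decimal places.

H = −Σ pᵢ log₂ pᵢ.
−0.295·log₂(0.295) = 0.5196
−0.239·log₂(0.239) = 0.4935
−0.365·log₂(0.365) = 0.5307
−0.101·log₂(0.101) = 0.3341
Sum ≈ 1.8779 → 1.878 bits.

1.878 bits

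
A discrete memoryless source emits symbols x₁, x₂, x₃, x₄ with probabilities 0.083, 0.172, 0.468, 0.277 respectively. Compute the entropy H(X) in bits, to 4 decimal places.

1.7605 bits

H = −Σ pᵢ log₂ pᵢ.
−0.083·log₂(0.083) = 0.2980
−0.172·log₂(0.172) = 0.4368
−0.468·log₂(0.468) = 0.5127
−0.277·log₂(0.277) = 0.5130
Sum ≈ 1.7605 → 1.7605 bits.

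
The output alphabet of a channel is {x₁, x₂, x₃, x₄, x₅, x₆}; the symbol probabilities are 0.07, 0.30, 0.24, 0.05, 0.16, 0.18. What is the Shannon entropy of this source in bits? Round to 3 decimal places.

2.368 bits

H = −Σ pᵢ log₂ pᵢ.
−0.07·log₂(0.07) = 0.2686
−0.30·log₂(0.30) = 0.5211
−0.24·log₂(0.24) = 0.4941
−0.05·log₂(0.05) = 0.2161
−0.16·log₂(0.16) = 0.4230
−0.18·log₂(0.18) = 0.4453
Sum ≈ 2.3682 → 2.368 bits.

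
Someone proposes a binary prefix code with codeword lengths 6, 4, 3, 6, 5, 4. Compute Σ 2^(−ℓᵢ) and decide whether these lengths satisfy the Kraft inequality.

0.3125; yes

With common denominator 2^6 = 64: Σ 2^(−ℓᵢ) = 1/64 + 4/64 + 8/64 + 1/64 + 2/64 + 4/64 = 20/64 = 0.3125.
Kraft's inequality requires Σ ≤ 1; here Σ = 0.3125 ≤ 1, so such a prefix code exists.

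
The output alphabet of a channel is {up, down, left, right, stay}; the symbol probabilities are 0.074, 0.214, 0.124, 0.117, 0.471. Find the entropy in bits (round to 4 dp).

H = −Σ pᵢ log₂ pᵢ.
−0.074·log₂(0.074) = 0.2780
−0.214·log₂(0.214) = 0.4760
−0.124·log₂(0.124) = 0.3734
−0.117·log₂(0.117) = 0.3622
−0.471·log₂(0.471) = 0.5116
Sum ≈ 2.0012 → 2.0012 bits.

2.0012 bits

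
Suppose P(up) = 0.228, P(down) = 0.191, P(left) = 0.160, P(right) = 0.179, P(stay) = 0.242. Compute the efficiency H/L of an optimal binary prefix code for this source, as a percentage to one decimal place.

98.6%

Entropy H = −Σ p log₂ p ≈ 2.3051 bits.
Huffman merges: 4/25+179/1000→339/1000; 191/1000+57/250→419/1000; 121/500+339/1000→581/1000; 419/1000+581/1000→1. L = 2339/1000 ≈ 2.3390.
Efficiency = H/L = 2.3051/2.3390 = 98.6%.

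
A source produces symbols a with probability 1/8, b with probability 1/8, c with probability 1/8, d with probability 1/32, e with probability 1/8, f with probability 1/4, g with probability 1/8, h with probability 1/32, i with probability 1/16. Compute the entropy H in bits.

2.9375 bits

Each probability is a power of 1/2, so log₂(1/p) is an integer.
H = Σ p·log₂(1/p) = 1/8·3 + 1/8·3 + 1/8·3 + 1/32·5 + 1/8·3 + 1/4·2 + 1/8·3 + 1/32·5 + 1/16·4 = 2.9375 bits.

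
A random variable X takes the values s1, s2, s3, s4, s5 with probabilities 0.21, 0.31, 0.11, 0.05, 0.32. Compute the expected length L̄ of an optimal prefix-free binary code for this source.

2.16 bits/symbol

Repeatedly combine the two least-probable nodes; the expected code length is the sum of the merged weights.
merge 1/20 + 11/100 → 4/25
merge 4/25 + 21/100 → 37/100
merge 31/100 + 8/25 → 63/100
merge 37/100 + 63/100 → 1
L = 4/25 + 37/100 + 63/100 + 1 = 54/25 = 2.16 bits/symbol.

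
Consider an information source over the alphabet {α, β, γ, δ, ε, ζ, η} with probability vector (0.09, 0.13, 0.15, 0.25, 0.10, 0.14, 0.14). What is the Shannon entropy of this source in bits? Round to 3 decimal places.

2.732 bits

H = −Σ pᵢ log₂ pᵢ.
−0.09·log₂(0.09) = 0.3127
−0.13·log₂(0.13) = 0.3826
−0.15·log₂(0.15) = 0.4105
−0.25·log₂(0.25) = 0.5000
−0.10·log₂(0.10) = 0.3322
−0.14·log₂(0.14) = 0.3971
−0.14·log₂(0.14) = 0.3971
Sum ≈ 2.7323 → 2.732 bits.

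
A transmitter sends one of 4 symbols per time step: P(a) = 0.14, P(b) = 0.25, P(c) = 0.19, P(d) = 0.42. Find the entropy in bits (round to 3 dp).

1.878 bits

H = −Σ pᵢ log₂ pᵢ.
−0.14·log₂(0.14) = 0.3971
−0.25·log₂(0.25) = 0.5000
−0.19·log₂(0.19) = 0.4552
−0.42·log₂(0.42) = 0.5256
Sum ≈ 1.8780 → 1.878 bits.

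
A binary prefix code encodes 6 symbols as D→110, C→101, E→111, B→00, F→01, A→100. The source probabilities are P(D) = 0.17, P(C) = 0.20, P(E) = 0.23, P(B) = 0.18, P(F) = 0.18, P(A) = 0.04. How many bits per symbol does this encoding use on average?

L̄ = Σ pᵢ·ℓᵢ = 0.17·3 + 0.20·3 + 0.23·3 + 0.18·2 + 0.18·2 + 0.04·3 = 2.64 bits/symbol.

2.64 bits/symbol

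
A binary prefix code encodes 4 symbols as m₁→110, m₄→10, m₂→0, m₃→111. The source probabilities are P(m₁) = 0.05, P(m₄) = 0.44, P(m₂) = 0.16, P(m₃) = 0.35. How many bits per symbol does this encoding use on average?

2.24 bits/symbol

L̄ = Σ pᵢ·ℓᵢ = 0.05·3 + 0.44·2 + 0.16·1 + 0.35·3 = 2.24 bits/symbol.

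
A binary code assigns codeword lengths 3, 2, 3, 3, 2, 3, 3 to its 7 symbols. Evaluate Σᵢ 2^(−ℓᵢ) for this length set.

1.125

With common denominator 2^3 = 8: Σ 2^(−ℓᵢ) = 1/8 + 2/8 + 1/8 + 1/8 + 2/8 + 1/8 + 1/8 = 9/8 = 1.125.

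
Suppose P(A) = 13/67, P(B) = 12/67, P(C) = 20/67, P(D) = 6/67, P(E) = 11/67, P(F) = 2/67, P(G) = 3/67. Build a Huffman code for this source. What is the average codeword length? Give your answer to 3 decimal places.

Repeatedly combine the two least-probable nodes; the expected code length is the sum of the merged weights.
merge 2/67 + 3/67 → 5/67
merge 5/67 + 6/67 → 11/67
merge 11/67 + 11/67 → 22/67
merge 12/67 + 13/67 → 25/67
merge 20/67 + 22/67 → 42/67
merge 25/67 + 42/67 → 1
L = 5/67 + 11/67 + 22/67 + 25/67 + 42/67 + 1 = 172/67 ≈ 2.567 bits/symbol.

2.567 bits/symbol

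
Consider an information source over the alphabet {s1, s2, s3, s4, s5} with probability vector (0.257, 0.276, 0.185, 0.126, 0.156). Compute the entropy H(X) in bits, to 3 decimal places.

H = −Σ pᵢ log₂ pᵢ.
−0.257·log₂(0.257) = 0.5038
−0.276·log₂(0.276) = 0.5126
−0.185·log₂(0.185) = 0.4504
−0.126·log₂(0.126) = 0.3766
−0.156·log₂(0.156) = 0.4181
Sum ≈ 2.2614 → 2.261 bits.

2.261 bits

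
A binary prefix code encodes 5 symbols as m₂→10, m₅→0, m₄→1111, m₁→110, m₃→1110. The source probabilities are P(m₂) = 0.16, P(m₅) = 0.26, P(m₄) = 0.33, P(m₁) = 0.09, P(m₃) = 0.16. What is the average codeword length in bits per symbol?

2.81 bits/symbol

L̄ = Σ pᵢ·ℓᵢ = 0.16·2 + 0.26·1 + 0.33·4 + 0.09·3 + 0.16·4 = 2.81 bits/symbol.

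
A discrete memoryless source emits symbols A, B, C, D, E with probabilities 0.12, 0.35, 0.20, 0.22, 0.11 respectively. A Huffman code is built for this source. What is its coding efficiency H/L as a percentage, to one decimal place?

98.3%

Entropy H = −Σ p log₂ p ≈ 2.1924 bits.
Huffman merges: 11/100+3/25→23/100; 1/5+11/50→21/50; 23/100+7/20→29/50; 21/50+29/50→1. L = 223/100 ≈ 2.2300.
Efficiency = H/L = 2.1924/2.2300 = 98.3%.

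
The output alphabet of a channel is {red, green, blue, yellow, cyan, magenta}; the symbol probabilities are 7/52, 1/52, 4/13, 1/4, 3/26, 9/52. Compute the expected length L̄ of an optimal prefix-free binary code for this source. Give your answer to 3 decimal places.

Repeatedly combine the two least-probable nodes; the expected code length is the sum of the merged weights.
merge 1/52 + 3/26 → 7/52
merge 7/52 + 7/52 → 7/26
merge 9/52 + 1/4 → 11/26
merge 7/26 + 4/13 → 15/26
merge 11/26 + 15/26 → 1
L = 7/52 + 7/26 + 11/26 + 15/26 + 1 = 125/52 ≈ 2.404 bits/symbol.

2.404 bits/symbol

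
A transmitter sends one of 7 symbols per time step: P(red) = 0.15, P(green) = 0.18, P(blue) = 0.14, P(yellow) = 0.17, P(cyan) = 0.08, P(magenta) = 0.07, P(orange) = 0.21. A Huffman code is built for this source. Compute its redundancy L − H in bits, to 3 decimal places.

Entropy H = −Σ p log₂ p ≈ 2.7204 bits.
Huffman merges: 7/100+2/25→3/20; 7/50+3/20→29/100; 3/20+17/100→8/25; 9/50+21/100→39/100; 29/100+8/25→61/100; 39/100+61/100→1. L = 69/25 ≈ 2.7600.
L − H = 2.7600 − 2.7204 = 0.040 bits.

0.040 bits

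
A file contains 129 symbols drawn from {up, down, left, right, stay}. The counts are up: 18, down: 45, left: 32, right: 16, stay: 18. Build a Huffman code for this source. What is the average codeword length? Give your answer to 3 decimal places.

2.264 bits/symbol

Probabilities are the counts divided by 129.
Repeatedly combine the two least-probable nodes; the expected code length is the sum of the merged weights.
merge 16/129 + 6/43 → 34/129
merge 6/43 + 32/129 → 50/129
merge 34/129 + 15/43 → 79/129
merge 50/129 + 79/129 → 1
L = 34/129 + 50/129 + 79/129 + 1 = 292/129 ≈ 2.264 bits/symbol.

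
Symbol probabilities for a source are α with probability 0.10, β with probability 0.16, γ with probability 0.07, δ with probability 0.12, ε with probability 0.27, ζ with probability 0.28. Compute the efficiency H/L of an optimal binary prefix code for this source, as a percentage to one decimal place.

98.6%

Entropy H = −Σ p log₂ p ≈ 2.4151 bits.
Huffman merges: 7/100+1/10→17/100; 3/25+4/25→7/25; 17/100+27/100→11/25; 7/25+7/25→14/25; 11/25+14/25→1. L = 49/20 ≈ 2.4500.
Efficiency = H/L = 2.4151/2.4500 = 98.6%.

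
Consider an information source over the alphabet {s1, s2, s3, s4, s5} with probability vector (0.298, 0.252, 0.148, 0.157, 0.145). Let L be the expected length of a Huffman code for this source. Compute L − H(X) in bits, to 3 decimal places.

0.040 bits

Entropy H = −Σ p log₂ p ≈ 2.2529 bits.
Huffman merges: 29/200+37/250→293/1000; 157/1000+63/250→409/1000; 293/1000+149/500→591/1000; 409/1000+591/1000→1. L = 2293/1000 ≈ 2.2930.
L − H = 2.2930 − 2.2529 = 0.040 bits.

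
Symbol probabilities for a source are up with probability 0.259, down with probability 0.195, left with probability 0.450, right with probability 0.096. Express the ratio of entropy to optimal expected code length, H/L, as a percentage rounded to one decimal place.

98.2%

Entropy H = −Σ p log₂ p ≈ 1.8076 bits.
Huffman merges: 12/125+39/200→291/1000; 259/1000+291/1000→11/20; 9/20+11/20→1. L = 1841/1000 ≈ 1.8410.
Efficiency = H/L = 1.8076/1.8410 = 98.2%.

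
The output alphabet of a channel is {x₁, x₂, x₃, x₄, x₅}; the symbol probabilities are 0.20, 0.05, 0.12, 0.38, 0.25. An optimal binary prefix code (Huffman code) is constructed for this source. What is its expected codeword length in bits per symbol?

2.16 bits/symbol

Repeatedly combine the two least-probable nodes; the expected code length is the sum of the merged weights.
merge 1/20 + 3/25 → 17/100
merge 17/100 + 1/5 → 37/100
merge 1/4 + 37/100 → 31/50
merge 19/50 + 31/50 → 1
L = 17/100 + 37/100 + 31/50 + 1 = 54/25 = 2.16 bits/symbol.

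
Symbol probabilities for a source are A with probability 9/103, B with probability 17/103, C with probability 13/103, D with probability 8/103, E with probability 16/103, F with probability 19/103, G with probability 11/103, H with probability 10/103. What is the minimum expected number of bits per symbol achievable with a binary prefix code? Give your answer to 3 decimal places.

2.981 bits/symbol

Repeatedly combine the two least-probable nodes; the expected code length is the sum of the merged weights.
merge 8/103 + 9/103 → 17/103
merge 10/103 + 11/103 → 21/103
merge 13/103 + 16/103 → 29/103
merge 17/103 + 17/103 → 34/103
merge 19/103 + 21/103 → 40/103
merge 29/103 + 34/103 → 63/103
merge 40/103 + 63/103 → 1
L = 17/103 + 21/103 + 29/103 + 34/103 + 40/103 + 63/103 + 1 = 307/103 ≈ 2.981 bits/symbol.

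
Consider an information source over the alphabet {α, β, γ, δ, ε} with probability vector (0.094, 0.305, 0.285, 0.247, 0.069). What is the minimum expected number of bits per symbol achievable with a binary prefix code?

Repeatedly combine the two least-probable nodes; the expected code length is the sum of the merged weights.
merge 69/1000 + 47/500 → 163/1000
merge 163/1000 + 247/1000 → 41/100
merge 57/200 + 61/200 → 59/100
merge 41/100 + 59/100 → 1
L = 163/1000 + 41/100 + 59/100 + 1 = 2163/1000 = 2.163 bits/symbol.

2.163 bits/symbol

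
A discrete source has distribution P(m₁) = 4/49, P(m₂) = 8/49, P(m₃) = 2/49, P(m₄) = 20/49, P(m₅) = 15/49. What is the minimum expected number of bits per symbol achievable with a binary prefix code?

2 bits/symbol

Repeatedly combine the two least-probable nodes; the expected code length is the sum of the merged weights.
merge 2/49 + 4/49 → 6/49
merge 6/49 + 8/49 → 2/7
merge 2/7 + 15/49 → 29/49
merge 20/49 + 29/49 → 1
L = 6/49 + 2/7 + 29/49 + 1 = 2 bits/symbol.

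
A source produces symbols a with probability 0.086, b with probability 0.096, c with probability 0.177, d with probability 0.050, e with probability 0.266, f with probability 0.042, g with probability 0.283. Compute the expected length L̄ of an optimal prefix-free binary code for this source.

2.543 bits/symbol

Repeatedly combine the two least-probable nodes; the expected code length is the sum of the merged weights.
merge 21/500 + 1/20 → 23/250
merge 43/500 + 23/250 → 89/500
merge 12/125 + 177/1000 → 273/1000
merge 89/500 + 133/500 → 111/250
merge 273/1000 + 283/1000 → 139/250
merge 111/250 + 139/250 → 1
L = 23/250 + 89/500 + 273/1000 + 111/250 + 139/250 + 1 = 2543/1000 = 2.543 bits/symbol.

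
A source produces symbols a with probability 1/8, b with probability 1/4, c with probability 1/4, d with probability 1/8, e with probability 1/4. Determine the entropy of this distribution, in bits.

Each probability is a power of 1/2, so log₂(1/p) is an integer.
H = Σ p·log₂(1/p) = 1/8·3 + 1/4·2 + 1/4·2 + 1/8·3 + 1/4·2 = 2.25 bits.

2.25 bits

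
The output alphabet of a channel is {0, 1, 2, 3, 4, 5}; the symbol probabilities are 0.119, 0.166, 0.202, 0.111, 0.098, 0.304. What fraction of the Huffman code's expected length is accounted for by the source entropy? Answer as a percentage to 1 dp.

Entropy H = −Σ p log₂ p ≈ 2.4643 bits.
Huffman merges: 49/500+111/1000→209/1000; 119/1000+83/500→57/200; 101/500+209/1000→411/1000; 57/200+38/125→589/1000; 411/1000+589/1000→1. L = 1247/500 ≈ 2.4940.
Efficiency = H/L = 2.4643/2.4940 = 98.8%.

98.8%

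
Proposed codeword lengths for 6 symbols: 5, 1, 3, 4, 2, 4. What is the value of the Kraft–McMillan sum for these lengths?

With common denominator 2^5 = 32: Σ 2^(−ℓᵢ) = 1/32 + 16/32 + 4/32 + 2/32 + 8/32 + 2/32 = 33/32 = 1.03125.

1.03125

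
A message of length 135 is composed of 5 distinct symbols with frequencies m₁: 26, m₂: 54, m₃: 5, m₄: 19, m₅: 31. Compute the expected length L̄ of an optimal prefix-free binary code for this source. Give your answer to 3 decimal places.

Probabilities are the counts divided by 135.
Repeatedly combine the two least-probable nodes; the expected code length is the sum of the merged weights.
merge 1/27 + 19/135 → 8/45
merge 8/45 + 26/135 → 10/27
merge 31/135 + 10/27 → 3/5
merge 2/5 + 3/5 → 1
L = 8/45 + 10/27 + 3/5 + 1 = 58/27 ≈ 2.148 bits/symbol.

2.148 bits/symbol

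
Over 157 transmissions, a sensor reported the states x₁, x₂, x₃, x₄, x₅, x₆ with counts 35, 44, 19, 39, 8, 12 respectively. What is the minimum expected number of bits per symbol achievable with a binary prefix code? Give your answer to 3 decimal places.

2.376 bits/symbol

Probabilities are the counts divided by 157.
Repeatedly combine the two least-probable nodes; the expected code length is the sum of the merged weights.
merge 8/157 + 12/157 → 20/157
merge 19/157 + 20/157 → 39/157
merge 35/157 + 39/157 → 74/157
merge 39/157 + 44/157 → 83/157
merge 74/157 + 83/157 → 1
L = 20/157 + 39/157 + 74/157 + 83/157 + 1 = 373/157 ≈ 2.376 bits/symbol.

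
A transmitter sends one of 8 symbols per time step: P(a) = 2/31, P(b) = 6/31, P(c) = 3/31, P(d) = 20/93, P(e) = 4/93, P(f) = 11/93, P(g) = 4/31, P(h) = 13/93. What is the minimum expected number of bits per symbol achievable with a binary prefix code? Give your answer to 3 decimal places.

Repeatedly combine the two least-probable nodes; the expected code length is the sum of the merged weights.
merge 4/93 + 2/31 → 10/93
merge 3/31 + 10/93 → 19/93
merge 11/93 + 4/31 → 23/93
merge 13/93 + 6/31 → 1/3
merge 19/93 + 20/93 → 13/31
merge 23/93 + 1/3 → 18/31
merge 13/31 + 18/31 → 1
L = 10/93 + 19/93 + 23/93 + 1/3 + 13/31 + 18/31 + 1 = 269/93 ≈ 2.892 bits/symbol.

2.892 bits/symbol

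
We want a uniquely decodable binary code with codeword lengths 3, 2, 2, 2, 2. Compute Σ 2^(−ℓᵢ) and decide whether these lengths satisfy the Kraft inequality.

With common denominator 2^3 = 8: Σ 2^(−ℓᵢ) = 1/8 + 2/8 + 2/8 + 2/8 + 2/8 = 9/8 = 1.125.
Kraft's inequality requires Σ ≤ 1; here Σ = 1.125 > 1, so no such prefix code exists.

1.125; no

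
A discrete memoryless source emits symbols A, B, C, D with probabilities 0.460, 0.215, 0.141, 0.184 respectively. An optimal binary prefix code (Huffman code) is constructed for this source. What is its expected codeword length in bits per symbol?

Repeatedly combine the two least-probable nodes; the expected code length is the sum of the merged weights.
merge 141/1000 + 23/125 → 13/40
merge 43/200 + 13/40 → 27/50
merge 23/50 + 27/50 → 1
L = 13/40 + 27/50 + 1 = 373/200 = 1.865 bits/symbol.

1.865 bits/symbol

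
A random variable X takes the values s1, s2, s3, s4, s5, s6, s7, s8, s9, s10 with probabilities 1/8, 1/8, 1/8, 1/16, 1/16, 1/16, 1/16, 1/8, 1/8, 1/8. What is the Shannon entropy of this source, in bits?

Each probability is a power of 1/2, so log₂(1/p) is an integer.
H = Σ p·log₂(1/p) = 1/8·3 + 1/8·3 + 1/8·3 + 1/16·4 + 1/16·4 + 1/16·4 + 1/16·4 + 1/8·3 + 1/8·3 + 1/8·3 = 3.25 bits.

3.25 bits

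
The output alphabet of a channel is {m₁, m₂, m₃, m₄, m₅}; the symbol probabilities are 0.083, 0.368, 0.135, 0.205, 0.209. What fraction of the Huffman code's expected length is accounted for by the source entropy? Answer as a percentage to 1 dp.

Entropy H = −Σ p log₂ p ≈ 2.1595 bits.
Huffman merges: 83/1000+27/200→109/500; 41/200+209/1000→207/500; 109/500+46/125→293/500; 207/500+293/500→1. L = 1109/500 ≈ 2.2180.
Efficiency = H/L = 2.1595/2.2180 = 97.4%.

97.4%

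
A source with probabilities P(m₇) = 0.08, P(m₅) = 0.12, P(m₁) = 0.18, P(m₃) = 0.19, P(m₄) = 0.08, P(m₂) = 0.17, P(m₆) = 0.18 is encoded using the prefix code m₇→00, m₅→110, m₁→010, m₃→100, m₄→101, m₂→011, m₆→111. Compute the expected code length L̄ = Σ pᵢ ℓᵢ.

L̄ = Σ pᵢ·ℓᵢ = 0.08·2 + 0.12·3 + 0.18·3 + 0.19·3 + 0.08·3 + 0.17·3 + 0.18·3 = 2.92 bits/symbol.

2.92 bits/symbol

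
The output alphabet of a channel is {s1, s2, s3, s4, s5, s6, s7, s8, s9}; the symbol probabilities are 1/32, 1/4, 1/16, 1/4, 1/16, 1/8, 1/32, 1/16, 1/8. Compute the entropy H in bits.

2.8125 bits

Each probability is a power of 1/2, so log₂(1/p) is an integer.
H = Σ p·log₂(1/p) = 1/32·5 + 1/4·2 + 1/16·4 + 1/4·2 + 1/16·4 + 1/8·3 + 1/32·5 + 1/16·4 + 1/8·3 = 2.8125 bits.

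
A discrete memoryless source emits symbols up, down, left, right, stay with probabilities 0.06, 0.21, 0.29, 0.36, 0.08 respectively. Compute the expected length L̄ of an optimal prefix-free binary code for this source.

2.13 bits/symbol

Repeatedly combine the two least-probable nodes; the expected code length is the sum of the merged weights.
merge 3/50 + 2/25 → 7/50
merge 7/50 + 21/100 → 7/20
merge 29/100 + 7/20 → 16/25
merge 9/25 + 16/25 → 1
L = 7/50 + 7/20 + 16/25 + 1 = 213/100 = 2.13 bits/symbol.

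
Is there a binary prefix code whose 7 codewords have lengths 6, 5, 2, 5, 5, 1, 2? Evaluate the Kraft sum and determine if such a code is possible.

With common denominator 2^6 = 64: Σ 2^(−ℓᵢ) = 1/64 + 2/64 + 16/64 + 2/64 + 2/64 + 32/64 + 16/64 = 71/64 = 1.109375.
Kraft's inequality requires Σ ≤ 1; here Σ = 1.109375 > 1, so no such prefix code exists.

1.109375; no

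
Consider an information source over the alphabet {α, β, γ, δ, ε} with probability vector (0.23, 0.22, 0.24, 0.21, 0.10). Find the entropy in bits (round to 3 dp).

2.267 bits

H = −Σ pᵢ log₂ pᵢ.
−0.23·log₂(0.23) = 0.4877
−0.22·log₂(0.22) = 0.4806
−0.24·log₂(0.24) = 0.4941
−0.21·log₂(0.21) = 0.4728
−0.10·log₂(0.10) = 0.3322
Sum ≈ 2.2674 → 2.267 bits.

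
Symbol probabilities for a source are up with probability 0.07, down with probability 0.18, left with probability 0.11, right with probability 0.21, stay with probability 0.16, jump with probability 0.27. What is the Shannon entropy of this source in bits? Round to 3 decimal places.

H = −Σ pᵢ log₂ pᵢ.
−0.07·log₂(0.07) = 0.2686
−0.18·log₂(0.18) = 0.4453
−0.11·log₂(0.11) = 0.3503
−0.21·log₂(0.21) = 0.4728
−0.16·log₂(0.16) = 0.4230
−0.27·log₂(0.27) = 0.5100
Sum ≈ 2.4700 → 2.470 bits.

2.470 bits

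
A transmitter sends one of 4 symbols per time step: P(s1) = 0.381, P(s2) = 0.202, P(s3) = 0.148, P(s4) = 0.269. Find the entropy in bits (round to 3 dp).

1.914 bits

H = −Σ pᵢ log₂ pᵢ.
−0.381·log₂(0.381) = 0.5304
−0.202·log₂(0.202) = 0.4661
−0.148·log₂(0.148) = 0.4079
−0.269·log₂(0.269) = 0.5096
Sum ≈ 1.9140 → 1.914 bits.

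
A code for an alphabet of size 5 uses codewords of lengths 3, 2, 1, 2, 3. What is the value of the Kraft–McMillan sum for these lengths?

With common denominator 2^3 = 8: Σ 2^(−ℓᵢ) = 1/8 + 2/8 + 4/8 + 2/8 + 1/8 = 10/8 = 1.25.

1.25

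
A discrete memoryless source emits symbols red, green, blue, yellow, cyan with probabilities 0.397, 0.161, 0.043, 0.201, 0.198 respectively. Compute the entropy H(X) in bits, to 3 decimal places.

H = −Σ pᵢ log₂ pᵢ.
−0.397·log₂(0.397) = 0.5291
−0.161·log₂(0.161) = 0.4242
−0.043·log₂(0.043) = 0.1952
−0.201·log₂(0.201) = 0.4653
−0.198·log₂(0.198) = 0.4626
Sum ≈ 2.0764 → 2.076 bits.

2.076 bits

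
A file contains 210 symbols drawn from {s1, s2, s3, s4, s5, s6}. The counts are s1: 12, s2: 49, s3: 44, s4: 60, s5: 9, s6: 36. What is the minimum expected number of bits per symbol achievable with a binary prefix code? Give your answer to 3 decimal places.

2.371 bits/symbol

Probabilities are the counts divided by 210.
Repeatedly combine the two least-probable nodes; the expected code length is the sum of the merged weights.
merge 3/70 + 2/35 → 1/10
merge 1/10 + 6/35 → 19/70
merge 22/105 + 7/30 → 31/70
merge 19/70 + 2/7 → 39/70
merge 31/70 + 39/70 → 1
L = 1/10 + 19/70 + 31/70 + 39/70 + 1 = 83/35 ≈ 2.371 bits/symbol.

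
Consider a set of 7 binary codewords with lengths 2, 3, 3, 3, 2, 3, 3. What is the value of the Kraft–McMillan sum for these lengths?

1.125

With common denominator 2^3 = 8: Σ 2^(−ℓᵢ) = 2/8 + 1/8 + 1/8 + 1/8 + 2/8 + 1/8 + 1/8 = 9/8 = 1.125.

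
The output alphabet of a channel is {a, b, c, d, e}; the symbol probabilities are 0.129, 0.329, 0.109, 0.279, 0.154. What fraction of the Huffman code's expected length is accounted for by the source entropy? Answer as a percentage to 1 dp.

97.7%

Entropy H = −Σ p log₂ p ≈ 2.1868 bits.
Huffman merges: 109/1000+129/1000→119/500; 77/500+119/500→49/125; 279/1000+329/1000→76/125; 49/125+76/125→1. L = 1119/500 ≈ 2.2380.
Efficiency = H/L = 2.1868/2.2380 = 97.7%.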